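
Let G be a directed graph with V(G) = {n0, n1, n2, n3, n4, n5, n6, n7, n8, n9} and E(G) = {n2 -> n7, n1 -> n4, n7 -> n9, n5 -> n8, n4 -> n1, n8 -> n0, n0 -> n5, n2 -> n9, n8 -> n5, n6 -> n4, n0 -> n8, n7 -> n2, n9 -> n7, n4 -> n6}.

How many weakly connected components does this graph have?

4

From n0: component {n0, n5, n8}.
From n1: component {n1, n4, n6}.
From n2: component {n2, n7, n9}.
From n3: component {n3}.
That's 4 components.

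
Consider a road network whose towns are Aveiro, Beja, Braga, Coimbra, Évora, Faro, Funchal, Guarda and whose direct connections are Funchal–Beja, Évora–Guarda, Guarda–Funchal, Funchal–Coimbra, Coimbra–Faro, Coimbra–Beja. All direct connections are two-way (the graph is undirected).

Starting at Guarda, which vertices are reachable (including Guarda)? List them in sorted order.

Start at Guarda.
Its neighbours: Évora, Funchal.
Then their neighbours: Beja, Coimbra.
Then next layer: Faro.
Nothing further is reachable.

Beja, Coimbra, Évora, Faro, Funchal, Guarda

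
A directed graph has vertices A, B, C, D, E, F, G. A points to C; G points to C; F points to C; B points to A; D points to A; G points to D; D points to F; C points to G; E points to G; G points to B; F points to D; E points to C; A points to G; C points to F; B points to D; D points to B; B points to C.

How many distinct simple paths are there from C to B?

4

C→F→D→A→G→B
C→F→D→B
C→G→B
C→G→D→B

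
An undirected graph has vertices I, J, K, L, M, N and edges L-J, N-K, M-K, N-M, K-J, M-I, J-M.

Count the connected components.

1

From I: component {I, J, K, L, M, N}.
That's 1 component.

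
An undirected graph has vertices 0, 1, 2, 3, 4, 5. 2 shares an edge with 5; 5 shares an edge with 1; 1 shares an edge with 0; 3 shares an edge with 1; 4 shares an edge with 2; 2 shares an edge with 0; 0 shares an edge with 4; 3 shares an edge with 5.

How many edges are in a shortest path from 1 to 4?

Distance 0: 1.
Distance 1: 0, 3, 5.
Distance 2: 2, 4 — contains 4.

2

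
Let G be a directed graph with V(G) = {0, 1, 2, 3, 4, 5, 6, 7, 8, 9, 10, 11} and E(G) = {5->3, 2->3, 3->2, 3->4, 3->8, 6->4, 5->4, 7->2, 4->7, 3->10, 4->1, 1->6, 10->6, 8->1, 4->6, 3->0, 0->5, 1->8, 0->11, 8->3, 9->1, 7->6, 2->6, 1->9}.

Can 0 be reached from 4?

Yes

Explore from 4.
Distance 1: reach 1, 6, 7.
Distance 2: reach 2, 8, 9.
Distance 3: reach 3.
Distance 4: reach 0, 10.
Found 0.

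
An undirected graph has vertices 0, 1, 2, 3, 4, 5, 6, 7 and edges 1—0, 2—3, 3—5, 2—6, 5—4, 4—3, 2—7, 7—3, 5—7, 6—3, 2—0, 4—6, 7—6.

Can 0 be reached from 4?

Yes

Explore from 4.
Distance 1: reach 3, 5, 6.
Distance 2: reach 2, 7.
Distance 3: reach 0.
Found 0.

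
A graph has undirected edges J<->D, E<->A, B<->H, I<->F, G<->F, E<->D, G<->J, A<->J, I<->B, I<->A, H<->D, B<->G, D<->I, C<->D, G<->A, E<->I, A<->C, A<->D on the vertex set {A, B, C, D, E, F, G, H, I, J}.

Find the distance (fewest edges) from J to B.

2

Distance 0: J.
Distance 1: A, D, G.
Distance 2: B, C, E, F, H, I — contains B.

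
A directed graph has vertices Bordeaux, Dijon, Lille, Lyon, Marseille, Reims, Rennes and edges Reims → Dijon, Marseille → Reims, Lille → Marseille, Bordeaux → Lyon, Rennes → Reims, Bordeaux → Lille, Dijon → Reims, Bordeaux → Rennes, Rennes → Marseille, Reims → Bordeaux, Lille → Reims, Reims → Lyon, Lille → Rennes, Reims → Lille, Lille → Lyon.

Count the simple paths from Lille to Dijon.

4

Lille→Marseille→Reims→Dijon
Lille→Reims→Dijon
Lille→Rennes→Marseille→Reims→Dijon
Lille→Rennes→Reims→Dijon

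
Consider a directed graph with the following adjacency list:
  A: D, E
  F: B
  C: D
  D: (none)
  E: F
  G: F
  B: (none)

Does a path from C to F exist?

No

Explore from C.
Distance 1: reach D.
The search from C is exhausted; no directed path reaches F.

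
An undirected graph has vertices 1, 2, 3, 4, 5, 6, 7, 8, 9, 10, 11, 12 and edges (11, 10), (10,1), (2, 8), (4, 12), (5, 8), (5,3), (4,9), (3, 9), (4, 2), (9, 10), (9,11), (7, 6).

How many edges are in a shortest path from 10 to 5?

3

Distance 0: 10.
Distance 1: 1, 9, 11.
Distance 2: 3, 4.
Distance 3: 2, 5, 12 — contains 5.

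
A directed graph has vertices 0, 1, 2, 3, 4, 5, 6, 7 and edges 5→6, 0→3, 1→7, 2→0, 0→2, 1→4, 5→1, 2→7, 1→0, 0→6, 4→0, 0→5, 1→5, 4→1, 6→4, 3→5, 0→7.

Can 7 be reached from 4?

Yes

Explore from 4.
Distance 1: reach 0, 1.
Distance 2: reach 2, 3, 5, 6, 7.
Found 7.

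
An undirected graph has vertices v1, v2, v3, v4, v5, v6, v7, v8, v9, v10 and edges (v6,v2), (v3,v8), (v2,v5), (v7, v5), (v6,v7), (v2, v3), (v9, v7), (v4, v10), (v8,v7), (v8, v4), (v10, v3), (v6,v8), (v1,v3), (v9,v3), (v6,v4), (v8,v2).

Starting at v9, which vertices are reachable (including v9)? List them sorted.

v1, v2, v3, v4, v5, v6, v7, v8, v9, v10

Start at v9.
Its neighbours: v3, v7.
Then their neighbours: v1, v2, v5, v6, v8, v10.
Then next layer: v4.
Every vertex is now reached.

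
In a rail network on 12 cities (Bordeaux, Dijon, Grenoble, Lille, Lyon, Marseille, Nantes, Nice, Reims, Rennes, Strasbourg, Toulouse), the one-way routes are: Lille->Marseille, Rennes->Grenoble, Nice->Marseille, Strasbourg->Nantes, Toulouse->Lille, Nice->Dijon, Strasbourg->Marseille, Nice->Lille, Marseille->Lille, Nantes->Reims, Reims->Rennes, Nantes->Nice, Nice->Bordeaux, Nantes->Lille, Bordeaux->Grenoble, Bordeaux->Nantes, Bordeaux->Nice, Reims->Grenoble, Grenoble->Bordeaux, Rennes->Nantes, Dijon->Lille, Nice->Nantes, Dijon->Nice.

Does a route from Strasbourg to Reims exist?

Yes

Explore from Strasbourg.
Distance 1: reach Marseille, Nantes.
Distance 2: reach Lille, Nice, Reims.
Found Reims.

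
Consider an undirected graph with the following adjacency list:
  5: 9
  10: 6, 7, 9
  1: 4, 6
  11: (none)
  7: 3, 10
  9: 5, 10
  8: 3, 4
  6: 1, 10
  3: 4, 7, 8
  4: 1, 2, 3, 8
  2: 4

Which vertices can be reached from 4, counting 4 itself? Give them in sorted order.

1, 2, 3, 4, 5, 6, 7, 8, 9, 10

Start at 4.
Its neighbours: 1, 2, 3, 8.
Then their neighbours: 6, 7.
Then next layer: 10.
Then next layer: 9.
Then next layer: 5.
Nothing further is reachable.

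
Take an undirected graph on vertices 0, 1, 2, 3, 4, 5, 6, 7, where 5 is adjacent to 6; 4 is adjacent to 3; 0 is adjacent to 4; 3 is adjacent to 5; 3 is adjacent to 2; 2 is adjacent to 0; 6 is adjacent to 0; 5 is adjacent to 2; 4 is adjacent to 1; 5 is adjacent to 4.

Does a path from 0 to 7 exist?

Explore from 0.
Distance 1: reach 2, 4, 6.
Distance 2: reach 1, 3, 5.
The search is exhausted without reaching 7; it lies in a different component.

No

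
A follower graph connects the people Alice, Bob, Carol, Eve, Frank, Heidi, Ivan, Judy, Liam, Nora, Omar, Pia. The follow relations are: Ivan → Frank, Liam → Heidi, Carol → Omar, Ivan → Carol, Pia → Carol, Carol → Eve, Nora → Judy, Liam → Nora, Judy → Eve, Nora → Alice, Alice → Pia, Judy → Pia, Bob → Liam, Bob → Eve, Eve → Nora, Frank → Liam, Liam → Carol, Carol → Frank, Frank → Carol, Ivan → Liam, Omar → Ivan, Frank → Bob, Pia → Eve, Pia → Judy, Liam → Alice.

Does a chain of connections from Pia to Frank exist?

Yes

Explore from Pia.
Distance 1: reach Carol, Eve, Judy.
Distance 2: reach Frank, Nora, Omar.
Found Frank.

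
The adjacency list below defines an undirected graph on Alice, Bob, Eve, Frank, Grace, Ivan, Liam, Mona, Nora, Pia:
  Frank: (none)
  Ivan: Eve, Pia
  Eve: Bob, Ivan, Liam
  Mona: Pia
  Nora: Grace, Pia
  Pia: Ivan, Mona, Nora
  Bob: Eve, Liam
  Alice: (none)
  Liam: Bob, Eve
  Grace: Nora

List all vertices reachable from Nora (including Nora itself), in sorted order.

Bob, Eve, Grace, Ivan, Liam, Mona, Nora, Pia

Start at Nora.
Its neighbours: Grace, Pia.
Then their neighbours: Ivan, Mona.
Then next layer: Eve.
Then next layer: Bob, Liam.
Nothing further is reachable.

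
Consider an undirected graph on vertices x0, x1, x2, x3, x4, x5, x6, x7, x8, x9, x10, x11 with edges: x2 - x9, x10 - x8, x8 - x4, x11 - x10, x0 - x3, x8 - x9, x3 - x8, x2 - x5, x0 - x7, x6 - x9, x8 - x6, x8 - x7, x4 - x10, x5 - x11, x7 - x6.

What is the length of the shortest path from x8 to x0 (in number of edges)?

2

Distance 0: x8.
Distance 1: x3, x4, x6, x7, x9, x10.
Distance 2: x0, x2, x11 — contains x0.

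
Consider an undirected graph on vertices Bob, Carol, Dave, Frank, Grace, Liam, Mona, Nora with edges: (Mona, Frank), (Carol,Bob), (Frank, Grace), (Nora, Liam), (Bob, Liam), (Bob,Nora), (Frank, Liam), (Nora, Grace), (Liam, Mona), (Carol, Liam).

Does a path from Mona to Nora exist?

Explore from Mona.
Distance 1: reach Frank, Liam.
Distance 2: reach Bob, Carol, Grace, Nora.
Found Nora.

Yes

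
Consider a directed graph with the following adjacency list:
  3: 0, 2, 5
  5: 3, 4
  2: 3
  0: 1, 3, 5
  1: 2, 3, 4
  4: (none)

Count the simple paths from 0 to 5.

4

0→1→2→3→5
0→1→3→5
0→3→5
0→5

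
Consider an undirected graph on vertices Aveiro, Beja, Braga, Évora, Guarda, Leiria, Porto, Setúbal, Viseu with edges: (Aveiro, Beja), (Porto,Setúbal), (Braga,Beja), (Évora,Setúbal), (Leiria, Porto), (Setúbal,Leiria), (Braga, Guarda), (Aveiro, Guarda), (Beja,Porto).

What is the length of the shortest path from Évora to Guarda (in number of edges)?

Distance 0: Évora.
Distance 1: Setúbal.
Distance 2: Leiria, Porto.
Distance 3: Beja.
Distance 4: Aveiro, Braga.
Distance 5: Guarda — contains Guarda.

5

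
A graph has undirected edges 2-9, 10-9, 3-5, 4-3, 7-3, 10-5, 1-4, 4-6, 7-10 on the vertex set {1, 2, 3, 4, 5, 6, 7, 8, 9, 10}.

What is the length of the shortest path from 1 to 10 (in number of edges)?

Distance 0: 1.
Distance 1: 4.
Distance 2: 3, 6.
Distance 3: 5, 7.
Distance 4: 10 — contains 10.

4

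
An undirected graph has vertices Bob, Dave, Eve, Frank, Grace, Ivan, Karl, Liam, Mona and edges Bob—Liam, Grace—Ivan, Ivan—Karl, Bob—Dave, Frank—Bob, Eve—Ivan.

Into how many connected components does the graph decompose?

From Bob: component {Bob, Dave, Frank, Liam}.
From Eve: component {Eve, Grace, Ivan, Karl}.
From Mona: component {Mona}.
That's 3 components.

3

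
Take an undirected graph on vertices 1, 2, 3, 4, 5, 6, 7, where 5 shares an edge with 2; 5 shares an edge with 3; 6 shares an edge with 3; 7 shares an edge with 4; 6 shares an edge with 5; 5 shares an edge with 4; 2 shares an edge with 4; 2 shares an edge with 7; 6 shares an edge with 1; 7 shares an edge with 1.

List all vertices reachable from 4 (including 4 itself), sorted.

Start at 4.
Its neighbours: 2, 5, 7.
Then their neighbours: 1, 3, 6.
Every vertex is now reached.

1, 2, 3, 4, 5, 6, 7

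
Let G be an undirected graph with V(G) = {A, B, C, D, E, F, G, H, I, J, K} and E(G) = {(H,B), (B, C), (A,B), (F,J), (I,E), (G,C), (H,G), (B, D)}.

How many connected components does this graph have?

From A: component {A, B, C, D, G, H}.
From E: component {E, I}.
From F: component {F, J}.
From K: component {K}.
That's 4 components.

4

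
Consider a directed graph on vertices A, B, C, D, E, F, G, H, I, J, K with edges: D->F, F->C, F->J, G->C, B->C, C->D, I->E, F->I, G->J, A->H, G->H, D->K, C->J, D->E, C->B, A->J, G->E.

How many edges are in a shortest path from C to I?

3

Distance 0: C.
Distance 1: B, D, J.
Distance 2: E, F, K.
Distance 3: I — contains I.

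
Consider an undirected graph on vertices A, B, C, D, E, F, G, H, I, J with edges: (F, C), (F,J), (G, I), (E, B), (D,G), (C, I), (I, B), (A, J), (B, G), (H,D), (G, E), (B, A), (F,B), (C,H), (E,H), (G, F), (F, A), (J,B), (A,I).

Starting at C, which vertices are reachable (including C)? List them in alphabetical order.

Start at C.
Its neighbours: F, H, I.
Then their neighbours: A, B, D, E, G, J.
Every vertex is now reached.

A, B, C, D, E, F, G, H, I, J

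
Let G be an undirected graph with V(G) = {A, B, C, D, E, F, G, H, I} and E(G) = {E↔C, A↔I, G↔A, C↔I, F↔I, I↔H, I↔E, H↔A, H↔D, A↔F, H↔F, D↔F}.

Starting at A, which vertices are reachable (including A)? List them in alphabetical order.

A, C, D, E, F, G, H, I

Start at A.
Its neighbours: F, G, H, I.
Then their neighbours: C, D, E.
Nothing further is reachable.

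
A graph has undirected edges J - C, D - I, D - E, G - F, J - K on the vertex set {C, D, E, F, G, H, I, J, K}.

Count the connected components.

4

From C: component {C, J, K}.
From D: component {D, E, I}.
From F: component {F, G}.
From H: component {H}.
That's 4 components.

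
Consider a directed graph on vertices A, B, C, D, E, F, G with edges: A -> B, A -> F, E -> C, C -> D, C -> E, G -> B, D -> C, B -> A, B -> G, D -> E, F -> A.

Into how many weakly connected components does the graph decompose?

2

From A: component {A, B, F, G}.
From C: component {C, D, E}.
That's 2 components.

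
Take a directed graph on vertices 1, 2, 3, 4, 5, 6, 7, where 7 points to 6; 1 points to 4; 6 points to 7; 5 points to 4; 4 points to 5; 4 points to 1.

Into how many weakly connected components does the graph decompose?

From 1: component {1, 4, 5}.
From 2: component {2}.
From 3: component {3}.
From 6: component {6, 7}.
That's 4 components.

4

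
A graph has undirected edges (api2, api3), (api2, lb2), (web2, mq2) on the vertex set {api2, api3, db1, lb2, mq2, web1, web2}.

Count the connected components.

4

From api2: component {api2, api3, lb2}.
From db1: component {db1}.
From mq2: component {mq2, web2}.
From web1: component {web1}.
That's 4 components.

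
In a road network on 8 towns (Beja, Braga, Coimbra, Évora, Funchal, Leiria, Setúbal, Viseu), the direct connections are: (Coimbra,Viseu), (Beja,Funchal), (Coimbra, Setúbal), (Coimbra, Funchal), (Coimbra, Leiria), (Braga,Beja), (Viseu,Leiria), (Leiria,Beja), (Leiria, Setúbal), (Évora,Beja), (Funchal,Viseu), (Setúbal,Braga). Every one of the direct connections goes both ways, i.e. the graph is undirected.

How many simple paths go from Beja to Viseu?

Beja–Braga–Setúbal–Coimbra–Funchal–Viseu
Beja–Braga–Setúbal–Coimbra–Leiria–Viseu
Beja–Braga–Setúbal–Coimbra–Viseu
Beja–Braga–Setúbal–Leiria–Coimbra–Funchal–Viseu
Beja–Braga–Setúbal–Leiria–Coimbra–Viseu
Beja–Braga–Setúbal–Leiria–Viseu
Beja–Funchal–Coimbra–Leiria–Viseu
Beja–Funchal–Coimbra–Setúbal–Leiria–Viseu
Beja–Funchal–Coimbra–Viseu
Beja–Funchal–Viseu
Beja–Leiria–Coimbra–Funchal–Viseu
Beja–Leiria–Coimbra–Viseu
Beja–Leiria–Setúbal–Coimbra–Funchal–Viseu
Beja–Leiria–Setúbal–Coimbra–Viseu
Beja–Leiria–Viseu

15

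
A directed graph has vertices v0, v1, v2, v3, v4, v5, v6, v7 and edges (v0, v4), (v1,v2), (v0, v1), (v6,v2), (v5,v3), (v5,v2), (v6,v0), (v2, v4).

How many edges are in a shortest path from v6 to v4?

Distance 0: v6.
Distance 1: v0, v2.
Distance 2: v1, v4 — contains v4.

2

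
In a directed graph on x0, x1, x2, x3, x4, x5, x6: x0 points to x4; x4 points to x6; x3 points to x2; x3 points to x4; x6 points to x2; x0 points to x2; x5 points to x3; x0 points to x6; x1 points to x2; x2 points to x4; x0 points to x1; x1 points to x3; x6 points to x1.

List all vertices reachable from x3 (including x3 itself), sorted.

x1, x2, x3, x4, x6

Start at x3.
Its neighbours: x2, x4.
Then their neighbours: x6.
Then next layer: x1.
Nothing further is reachable.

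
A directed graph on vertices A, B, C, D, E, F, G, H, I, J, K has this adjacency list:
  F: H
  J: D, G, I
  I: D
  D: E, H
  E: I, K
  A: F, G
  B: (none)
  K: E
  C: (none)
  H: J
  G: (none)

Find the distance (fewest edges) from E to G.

Distance 0: E.
Distance 1: I, K.
Distance 2: D.
Distance 3: H.
Distance 4: J.
Distance 5: G — contains G.

5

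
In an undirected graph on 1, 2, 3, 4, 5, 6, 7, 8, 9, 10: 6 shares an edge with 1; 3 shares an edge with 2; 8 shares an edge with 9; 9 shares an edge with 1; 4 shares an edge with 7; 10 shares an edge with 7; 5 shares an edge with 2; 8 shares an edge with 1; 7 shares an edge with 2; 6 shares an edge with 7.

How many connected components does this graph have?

From 1: component {1, 2, 3, 4, 5, 6, 7, 8, 9, 10}.
That's 1 component.

1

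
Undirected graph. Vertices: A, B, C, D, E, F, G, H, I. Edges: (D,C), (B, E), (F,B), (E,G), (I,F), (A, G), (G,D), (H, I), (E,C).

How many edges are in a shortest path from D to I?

Distance 0: D.
Distance 1: C, G.
Distance 2: A, E.
Distance 3: B.
Distance 4: F.
Distance 5: I — contains I.

5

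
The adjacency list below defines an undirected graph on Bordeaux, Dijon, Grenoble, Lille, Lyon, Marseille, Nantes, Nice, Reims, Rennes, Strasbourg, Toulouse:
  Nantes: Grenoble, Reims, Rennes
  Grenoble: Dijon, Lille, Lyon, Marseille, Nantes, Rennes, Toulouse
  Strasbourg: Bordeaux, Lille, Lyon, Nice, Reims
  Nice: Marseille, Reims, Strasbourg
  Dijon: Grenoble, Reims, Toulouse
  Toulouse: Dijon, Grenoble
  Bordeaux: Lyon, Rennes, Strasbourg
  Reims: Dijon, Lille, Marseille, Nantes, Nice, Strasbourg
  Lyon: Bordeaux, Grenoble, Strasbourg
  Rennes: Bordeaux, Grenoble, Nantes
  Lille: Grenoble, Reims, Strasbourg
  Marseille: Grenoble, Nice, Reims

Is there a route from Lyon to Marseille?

Explore from Lyon.
Distance 1: reach Bordeaux, Grenoble, Strasbourg.
Distance 2: reach Dijon, Lille, Marseille, Nantes, Nice, Reims, Rennes, Toulouse.
Found Marseille.

Yes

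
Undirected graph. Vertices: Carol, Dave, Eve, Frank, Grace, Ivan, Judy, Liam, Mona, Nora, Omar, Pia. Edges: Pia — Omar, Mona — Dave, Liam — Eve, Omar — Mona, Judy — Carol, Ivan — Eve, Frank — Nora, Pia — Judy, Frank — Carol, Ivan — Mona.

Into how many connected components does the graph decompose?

From Carol: component {Carol, Dave, Eve, Frank, Ivan, Judy, Liam, Mona, Nora, Omar, Pia}.
From Grace: component {Grace}.
That's 2 components.

2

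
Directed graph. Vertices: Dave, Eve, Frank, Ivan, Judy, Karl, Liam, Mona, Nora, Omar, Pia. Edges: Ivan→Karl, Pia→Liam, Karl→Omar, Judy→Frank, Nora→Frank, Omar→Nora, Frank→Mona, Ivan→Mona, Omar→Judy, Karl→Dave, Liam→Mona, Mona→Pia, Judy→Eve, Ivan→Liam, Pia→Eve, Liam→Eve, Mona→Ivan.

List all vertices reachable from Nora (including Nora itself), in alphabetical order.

Start at Nora.
Its neighbours: Frank.
Then their neighbours: Mona.
Then next layer: Ivan, Pia.
Then next layer: Eve, Karl, Liam.
Then next layer: Dave, Omar.
Then next layer: Judy.
Every vertex is now reached.

Dave, Eve, Frank, Ivan, Judy, Karl, Liam, Mona, Nora, Omar, Pia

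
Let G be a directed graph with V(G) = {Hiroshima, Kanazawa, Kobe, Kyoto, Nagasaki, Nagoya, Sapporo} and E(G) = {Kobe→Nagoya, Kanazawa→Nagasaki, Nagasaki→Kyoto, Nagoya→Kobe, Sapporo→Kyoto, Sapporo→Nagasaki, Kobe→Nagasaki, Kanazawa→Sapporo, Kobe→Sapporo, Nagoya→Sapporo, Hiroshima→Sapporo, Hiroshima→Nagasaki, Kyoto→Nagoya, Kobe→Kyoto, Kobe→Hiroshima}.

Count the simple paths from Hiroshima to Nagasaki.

3

Hiroshima→Nagasaki
Hiroshima→Sapporo→Kyoto→Nagoya→Kobe→Nagasaki
Hiroshima→Sapporo→Nagasaki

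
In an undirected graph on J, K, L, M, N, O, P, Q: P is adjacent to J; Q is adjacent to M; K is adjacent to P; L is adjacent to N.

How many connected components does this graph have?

From J: component {J, K, P}.
From L: component {L, N}.
From M: component {M, Q}.
From O: component {O}.
That's 4 components.

4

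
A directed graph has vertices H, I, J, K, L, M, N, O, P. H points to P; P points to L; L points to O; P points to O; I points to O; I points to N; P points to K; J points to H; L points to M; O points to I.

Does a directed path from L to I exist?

Yes

Explore from L.
Distance 1: reach M, O.
Distance 2: reach I.
Found I.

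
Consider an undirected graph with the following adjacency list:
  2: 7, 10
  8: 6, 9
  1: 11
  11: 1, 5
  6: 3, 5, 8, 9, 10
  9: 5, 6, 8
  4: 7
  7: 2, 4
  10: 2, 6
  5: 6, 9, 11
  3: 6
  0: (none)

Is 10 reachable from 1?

Explore from 1.
Distance 1: reach 11.
Distance 2: reach 5.
Distance 3: reach 6, 9.
Distance 4: reach 3, 8, 10.
Found 10.

Yes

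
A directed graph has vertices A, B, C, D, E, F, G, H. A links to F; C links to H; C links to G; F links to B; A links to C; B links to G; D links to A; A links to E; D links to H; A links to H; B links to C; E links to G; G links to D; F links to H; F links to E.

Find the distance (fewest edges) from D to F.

Distance 0: D.
Distance 1: A, H.
Distance 2: C, E, F — contains F.

2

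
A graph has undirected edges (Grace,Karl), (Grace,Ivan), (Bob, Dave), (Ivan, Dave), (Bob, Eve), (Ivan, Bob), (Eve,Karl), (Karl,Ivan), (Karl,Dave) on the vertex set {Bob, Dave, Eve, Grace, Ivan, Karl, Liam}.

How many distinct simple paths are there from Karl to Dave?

Karl–Dave
Karl–Eve–Bob–Dave
Karl–Eve–Bob–Ivan–Dave
Karl–Grace–Ivan–Bob–Dave
Karl–Grace–Ivan–Dave
Karl–Ivan–Bob–Dave
Karl–Ivan–Dave

7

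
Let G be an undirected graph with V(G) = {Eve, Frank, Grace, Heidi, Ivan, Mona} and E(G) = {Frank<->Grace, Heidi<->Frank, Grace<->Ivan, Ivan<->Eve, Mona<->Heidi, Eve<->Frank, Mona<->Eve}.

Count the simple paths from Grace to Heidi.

Grace–Frank–Eve–Mona–Heidi
Grace–Frank–Heidi
Grace–Ivan–Eve–Frank–Heidi
Grace–Ivan–Eve–Mona–Heidi

4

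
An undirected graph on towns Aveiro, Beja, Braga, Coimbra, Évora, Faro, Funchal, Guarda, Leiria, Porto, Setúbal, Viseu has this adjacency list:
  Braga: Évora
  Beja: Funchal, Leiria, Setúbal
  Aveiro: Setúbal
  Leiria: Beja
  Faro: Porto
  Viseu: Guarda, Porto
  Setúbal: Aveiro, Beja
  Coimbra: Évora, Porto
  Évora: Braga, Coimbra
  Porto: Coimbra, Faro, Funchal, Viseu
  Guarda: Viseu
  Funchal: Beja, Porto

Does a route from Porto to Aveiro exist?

Yes

Explore from Porto.
Distance 1: reach Coimbra, Faro, Funchal, Viseu.
Distance 2: reach Beja, Évora, Guarda.
Distance 3: reach Braga, Leiria, Setúbal.
Distance 4: reach Aveiro.
Found Aveiro.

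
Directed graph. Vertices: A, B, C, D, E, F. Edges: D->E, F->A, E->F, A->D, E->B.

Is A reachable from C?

C has no outgoing edges, so nothing is reachable from it.

No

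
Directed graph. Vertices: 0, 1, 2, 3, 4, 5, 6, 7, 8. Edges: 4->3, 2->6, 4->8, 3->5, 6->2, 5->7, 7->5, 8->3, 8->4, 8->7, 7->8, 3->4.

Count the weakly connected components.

4

From 0: component {0}.
From 1: component {1}.
From 2: component {2, 6}.
From 3: component {3, 4, 5, 7, 8}.
That's 4 components.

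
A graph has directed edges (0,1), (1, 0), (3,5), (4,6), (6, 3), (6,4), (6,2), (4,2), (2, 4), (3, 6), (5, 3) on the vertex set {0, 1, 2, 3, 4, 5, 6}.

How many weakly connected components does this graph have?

From 0: component {0, 1}.
From 2: component {2, 3, 4, 5, 6}.
That's 2 components.

2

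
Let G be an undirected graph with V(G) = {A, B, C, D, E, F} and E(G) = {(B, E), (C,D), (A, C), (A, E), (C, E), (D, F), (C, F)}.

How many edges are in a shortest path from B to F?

3

Distance 0: B.
Distance 1: E.
Distance 2: A, C.
Distance 3: D, F — contains F.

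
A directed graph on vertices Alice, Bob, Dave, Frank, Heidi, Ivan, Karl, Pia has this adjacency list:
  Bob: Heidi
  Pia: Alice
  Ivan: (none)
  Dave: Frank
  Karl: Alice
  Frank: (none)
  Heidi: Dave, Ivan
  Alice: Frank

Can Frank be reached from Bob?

Explore from Bob.
Distance 1: reach Heidi.
Distance 2: reach Dave, Ivan.
Distance 3: reach Frank.
Found Frank.

Yes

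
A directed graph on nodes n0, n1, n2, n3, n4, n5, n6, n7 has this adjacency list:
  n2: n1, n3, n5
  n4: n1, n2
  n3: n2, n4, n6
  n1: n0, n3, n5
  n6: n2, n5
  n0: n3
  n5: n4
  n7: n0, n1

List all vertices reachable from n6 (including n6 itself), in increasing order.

n0, n1, n2, n3, n4, n5, n6

Start at n6.
Its neighbours: n2, n5.
Then their neighbours: n1, n3, n4.
Then next layer: n0.
Nothing further is reachable.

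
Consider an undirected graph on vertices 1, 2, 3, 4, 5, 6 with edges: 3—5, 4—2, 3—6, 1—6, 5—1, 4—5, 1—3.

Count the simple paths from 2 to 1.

3

2–4–5–1
2–4–5–3–1
2–4–5–3–6–1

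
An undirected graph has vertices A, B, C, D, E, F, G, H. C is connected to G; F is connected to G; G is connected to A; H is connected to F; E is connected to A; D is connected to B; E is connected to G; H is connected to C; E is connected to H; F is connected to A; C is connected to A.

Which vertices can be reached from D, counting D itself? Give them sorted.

Start at D.
Its neighbours: B.
Nothing further is reachable.

B, D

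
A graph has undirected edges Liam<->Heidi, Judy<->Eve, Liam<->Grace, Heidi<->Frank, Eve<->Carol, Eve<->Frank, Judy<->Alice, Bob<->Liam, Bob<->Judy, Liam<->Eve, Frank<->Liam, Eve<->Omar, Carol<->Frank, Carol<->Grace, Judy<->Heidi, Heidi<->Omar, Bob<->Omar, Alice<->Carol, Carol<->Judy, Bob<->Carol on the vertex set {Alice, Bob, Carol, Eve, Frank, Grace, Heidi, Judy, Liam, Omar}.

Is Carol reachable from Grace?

Yes

Explore from Grace.
Distance 1: reach Carol, Liam.
Found Carol.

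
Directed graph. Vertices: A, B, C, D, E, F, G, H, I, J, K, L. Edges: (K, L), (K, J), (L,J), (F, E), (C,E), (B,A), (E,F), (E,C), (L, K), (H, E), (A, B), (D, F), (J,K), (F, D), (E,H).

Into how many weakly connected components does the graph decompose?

From A: component {A, B}.
From C: component {C, D, E, F, H}.
From G: component {G}.
From I: component {I}.
From J: component {J, K, L}.
That's 5 components.

5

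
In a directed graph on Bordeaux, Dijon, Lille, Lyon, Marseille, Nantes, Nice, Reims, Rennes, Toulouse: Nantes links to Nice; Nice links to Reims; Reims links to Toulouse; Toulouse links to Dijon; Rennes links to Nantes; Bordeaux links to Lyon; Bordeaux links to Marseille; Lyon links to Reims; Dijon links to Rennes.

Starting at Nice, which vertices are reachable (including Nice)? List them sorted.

Dijon, Nantes, Nice, Reims, Rennes, Toulouse

Start at Nice.
Its neighbours: Reims.
Then their neighbours: Toulouse.
Then next layer: Dijon.
Then next layer: Rennes.
Then next layer: Nantes.
Nothing further is reachable.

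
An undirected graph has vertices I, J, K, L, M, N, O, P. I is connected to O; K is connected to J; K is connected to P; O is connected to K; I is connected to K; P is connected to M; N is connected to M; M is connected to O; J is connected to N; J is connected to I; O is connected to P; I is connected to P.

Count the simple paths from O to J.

O–I–J
O–I–K–J
O–I–K–P–M–N–J
O–I–P–K–J
O–I–P–M–N–J
O–K–I–J
O–K–I–P–M–N–J
O–K–J
... and 12 more.

20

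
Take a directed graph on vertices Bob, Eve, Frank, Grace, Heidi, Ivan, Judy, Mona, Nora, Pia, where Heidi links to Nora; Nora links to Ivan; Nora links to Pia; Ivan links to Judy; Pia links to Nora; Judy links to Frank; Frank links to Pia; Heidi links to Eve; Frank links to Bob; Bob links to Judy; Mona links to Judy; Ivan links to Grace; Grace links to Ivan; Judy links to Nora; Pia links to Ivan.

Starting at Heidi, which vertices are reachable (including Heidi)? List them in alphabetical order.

Bob, Eve, Frank, Grace, Heidi, Ivan, Judy, Nora, Pia

Start at Heidi.
Its neighbours: Eve, Nora.
Then their neighbours: Ivan, Pia.
Then next layer: Grace, Judy.
Then next layer: Frank.
Then next layer: Bob.
Nothing further is reachable.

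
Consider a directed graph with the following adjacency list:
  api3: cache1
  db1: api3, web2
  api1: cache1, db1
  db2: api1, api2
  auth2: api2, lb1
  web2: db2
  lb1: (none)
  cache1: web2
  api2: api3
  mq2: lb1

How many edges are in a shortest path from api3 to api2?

Distance 0: api3.
Distance 1: cache1.
Distance 2: web2.
Distance 3: db2.
Distance 4: api1, api2 — contains api2.

4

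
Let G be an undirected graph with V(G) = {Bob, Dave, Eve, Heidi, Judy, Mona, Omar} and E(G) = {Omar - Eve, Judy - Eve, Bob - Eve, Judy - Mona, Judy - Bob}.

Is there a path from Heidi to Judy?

No

Heidi has no edges, so nothing is reachable from it.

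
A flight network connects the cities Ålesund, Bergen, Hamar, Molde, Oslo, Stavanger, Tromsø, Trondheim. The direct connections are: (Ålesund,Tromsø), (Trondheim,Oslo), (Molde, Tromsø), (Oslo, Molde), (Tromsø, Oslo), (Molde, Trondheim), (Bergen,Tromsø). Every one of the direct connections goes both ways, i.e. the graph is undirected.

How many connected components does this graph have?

3

From Ålesund: component {Ålesund, Bergen, Molde, Oslo, Tromsø, Trondheim}.
From Hamar: component {Hamar}.
From Stavanger: component {Stavanger}.
That's 3 components.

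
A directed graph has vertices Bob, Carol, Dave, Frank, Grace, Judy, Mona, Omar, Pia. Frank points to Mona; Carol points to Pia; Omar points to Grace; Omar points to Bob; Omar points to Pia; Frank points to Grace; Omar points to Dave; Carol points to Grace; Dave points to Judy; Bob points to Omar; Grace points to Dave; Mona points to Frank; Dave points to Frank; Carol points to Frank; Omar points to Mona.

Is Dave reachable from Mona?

Yes

Explore from Mona.
Distance 1: reach Frank.
Distance 2: reach Grace.
Distance 3: reach Dave.
Found Dave.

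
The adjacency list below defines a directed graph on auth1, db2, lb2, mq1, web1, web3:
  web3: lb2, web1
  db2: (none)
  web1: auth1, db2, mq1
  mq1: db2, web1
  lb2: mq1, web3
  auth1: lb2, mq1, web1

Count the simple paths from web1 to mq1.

3

web1→auth1→lb2→mq1
web1→auth1→mq1
web1→mq1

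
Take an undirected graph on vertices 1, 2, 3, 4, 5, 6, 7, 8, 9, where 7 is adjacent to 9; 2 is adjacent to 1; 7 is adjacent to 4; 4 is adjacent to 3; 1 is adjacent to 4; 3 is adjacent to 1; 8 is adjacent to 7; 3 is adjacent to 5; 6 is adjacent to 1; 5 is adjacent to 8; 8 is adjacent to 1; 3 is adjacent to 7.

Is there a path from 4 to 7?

Explore from 4.
Distance 1: reach 1, 3, 7.
Found 7.

Yes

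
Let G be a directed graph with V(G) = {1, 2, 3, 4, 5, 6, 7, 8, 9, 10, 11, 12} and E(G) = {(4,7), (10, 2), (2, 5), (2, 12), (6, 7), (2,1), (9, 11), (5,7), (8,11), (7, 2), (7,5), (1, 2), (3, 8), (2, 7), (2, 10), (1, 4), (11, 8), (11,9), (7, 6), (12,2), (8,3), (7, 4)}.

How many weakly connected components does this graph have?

2

From 1: component {1, 2, 4, 5, 6, 7, 10, 12}.
From 3: component {3, 8, 9, 11}.
That's 2 components.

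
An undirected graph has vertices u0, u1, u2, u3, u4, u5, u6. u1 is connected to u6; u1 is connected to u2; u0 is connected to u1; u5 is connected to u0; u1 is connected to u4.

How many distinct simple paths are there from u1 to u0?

u1–u0

1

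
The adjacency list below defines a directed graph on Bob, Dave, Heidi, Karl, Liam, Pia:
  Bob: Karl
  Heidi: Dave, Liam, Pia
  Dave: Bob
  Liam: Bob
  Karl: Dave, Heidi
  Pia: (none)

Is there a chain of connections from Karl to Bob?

Explore from Karl.
Distance 1: reach Dave, Heidi.
Distance 2: reach Bob, Liam, Pia.
Found Bob.

Yes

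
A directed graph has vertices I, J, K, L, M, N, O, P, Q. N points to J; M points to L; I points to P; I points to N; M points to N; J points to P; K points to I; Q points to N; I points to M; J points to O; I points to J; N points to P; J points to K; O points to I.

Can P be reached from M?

Explore from M.
Distance 1: reach L, N.
Distance 2: reach J, P.
Found P.

Yes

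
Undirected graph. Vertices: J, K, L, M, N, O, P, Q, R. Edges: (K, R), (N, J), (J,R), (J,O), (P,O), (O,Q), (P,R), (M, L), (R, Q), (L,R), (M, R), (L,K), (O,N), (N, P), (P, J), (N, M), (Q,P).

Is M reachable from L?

Explore from L.
Distance 1: reach K, M, R.
Found M.

Yes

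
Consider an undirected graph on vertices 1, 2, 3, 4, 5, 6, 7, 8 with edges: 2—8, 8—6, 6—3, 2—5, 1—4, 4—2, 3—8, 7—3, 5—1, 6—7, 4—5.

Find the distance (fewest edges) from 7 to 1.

5

Distance 0: 7.
Distance 1: 3, 6.
Distance 2: 8.
Distance 3: 2.
Distance 4: 4, 5.
Distance 5: 1 — contains 1.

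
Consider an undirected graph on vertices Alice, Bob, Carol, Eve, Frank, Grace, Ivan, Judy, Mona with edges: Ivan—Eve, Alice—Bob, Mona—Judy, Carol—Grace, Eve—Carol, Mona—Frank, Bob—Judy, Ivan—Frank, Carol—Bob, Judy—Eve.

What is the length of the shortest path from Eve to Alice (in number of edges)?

3

Distance 0: Eve.
Distance 1: Carol, Ivan, Judy.
Distance 2: Bob, Frank, Grace, Mona.
Distance 3: Alice — contains Alice.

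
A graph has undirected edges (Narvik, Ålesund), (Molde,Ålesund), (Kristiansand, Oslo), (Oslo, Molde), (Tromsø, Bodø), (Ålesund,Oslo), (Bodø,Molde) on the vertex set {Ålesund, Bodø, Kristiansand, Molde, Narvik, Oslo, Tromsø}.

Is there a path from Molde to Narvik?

Yes

Explore from Molde.
Distance 1: reach Ålesund, Bodø, Oslo.
Distance 2: reach Kristiansand, Narvik, Tromsø.
Found Narvik.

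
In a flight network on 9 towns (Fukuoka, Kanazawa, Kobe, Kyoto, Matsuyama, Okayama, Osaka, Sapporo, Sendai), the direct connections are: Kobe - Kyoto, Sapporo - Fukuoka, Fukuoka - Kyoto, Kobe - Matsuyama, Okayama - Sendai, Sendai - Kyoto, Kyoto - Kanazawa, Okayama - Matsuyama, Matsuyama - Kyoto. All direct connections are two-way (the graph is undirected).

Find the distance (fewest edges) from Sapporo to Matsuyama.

3

Distance 0: Sapporo.
Distance 1: Fukuoka.
Distance 2: Kyoto.
Distance 3: Kanazawa, Kobe, Matsuyama, Sendai — contains Matsuyama.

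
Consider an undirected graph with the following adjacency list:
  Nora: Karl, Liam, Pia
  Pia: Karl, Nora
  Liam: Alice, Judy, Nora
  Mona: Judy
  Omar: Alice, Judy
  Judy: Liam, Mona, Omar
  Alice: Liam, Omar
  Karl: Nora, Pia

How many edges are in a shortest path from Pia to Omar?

Distance 0: Pia.
Distance 1: Karl, Nora.
Distance 2: Liam.
Distance 3: Alice, Judy.
Distance 4: Mona, Omar — contains Omar.

4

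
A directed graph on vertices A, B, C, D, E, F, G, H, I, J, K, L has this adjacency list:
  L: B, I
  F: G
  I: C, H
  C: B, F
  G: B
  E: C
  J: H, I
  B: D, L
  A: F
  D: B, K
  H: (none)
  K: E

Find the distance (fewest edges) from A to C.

Distance 0: A.
Distance 1: F.
Distance 2: G.
Distance 3: B.
Distance 4: D, L.
Distance 5: I, K.
Distance 6: C, E, H — contains C.

6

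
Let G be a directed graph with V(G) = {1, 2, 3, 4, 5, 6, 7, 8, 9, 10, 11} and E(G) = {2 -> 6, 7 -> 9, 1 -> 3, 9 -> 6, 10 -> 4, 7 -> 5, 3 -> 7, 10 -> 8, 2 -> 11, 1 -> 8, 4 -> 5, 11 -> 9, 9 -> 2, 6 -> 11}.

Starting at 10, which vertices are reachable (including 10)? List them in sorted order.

Start at 10.
Its neighbours: 4, 8.
Then their neighbours: 5.
Nothing further is reachable.

4, 5, 8, 10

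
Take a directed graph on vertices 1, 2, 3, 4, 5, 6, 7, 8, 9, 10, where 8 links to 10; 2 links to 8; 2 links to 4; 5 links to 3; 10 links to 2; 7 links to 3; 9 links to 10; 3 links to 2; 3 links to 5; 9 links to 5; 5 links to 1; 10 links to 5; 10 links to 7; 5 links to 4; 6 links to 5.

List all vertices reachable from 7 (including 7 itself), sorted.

1, 2, 3, 4, 5, 7, 8, 10

Start at 7.
Its neighbours: 3.
Then their neighbours: 2, 5.
Then next layer: 1, 4, 8.
Then next layer: 10.
Nothing further is reachable.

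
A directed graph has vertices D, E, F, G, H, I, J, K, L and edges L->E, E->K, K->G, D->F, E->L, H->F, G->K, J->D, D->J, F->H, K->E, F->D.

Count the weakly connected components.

From D: component {D, F, H, J}.
From E: component {E, G, K, L}.
From I: component {I}.
That's 3 components.

3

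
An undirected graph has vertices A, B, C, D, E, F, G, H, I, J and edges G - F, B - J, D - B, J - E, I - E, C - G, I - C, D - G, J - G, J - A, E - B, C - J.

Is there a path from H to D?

H has no edges, so nothing is reachable from it.

No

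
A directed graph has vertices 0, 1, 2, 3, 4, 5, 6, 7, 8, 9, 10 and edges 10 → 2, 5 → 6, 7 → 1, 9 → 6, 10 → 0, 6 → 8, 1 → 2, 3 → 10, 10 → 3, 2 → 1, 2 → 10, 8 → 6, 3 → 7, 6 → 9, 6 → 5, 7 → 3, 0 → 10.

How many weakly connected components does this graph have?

3

From 0: component {0, 1, 2, 3, 7, 10}.
From 4: component {4}.
From 5: component {5, 6, 8, 9}.
That's 3 components.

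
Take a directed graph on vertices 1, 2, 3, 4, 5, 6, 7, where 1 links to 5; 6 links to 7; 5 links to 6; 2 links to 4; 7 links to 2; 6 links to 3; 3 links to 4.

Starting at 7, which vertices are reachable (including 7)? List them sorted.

Start at 7.
Its neighbours: 2.
Then their neighbours: 4.
Nothing further is reachable.

2, 4, 7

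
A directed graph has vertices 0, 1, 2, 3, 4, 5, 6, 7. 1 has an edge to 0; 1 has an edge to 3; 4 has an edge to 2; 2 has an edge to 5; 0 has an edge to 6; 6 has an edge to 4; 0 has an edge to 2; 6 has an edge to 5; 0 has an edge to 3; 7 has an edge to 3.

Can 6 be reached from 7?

No

Explore from 7.
Distance 1: reach 3.
The search from 7 is exhausted; no directed path reaches 6.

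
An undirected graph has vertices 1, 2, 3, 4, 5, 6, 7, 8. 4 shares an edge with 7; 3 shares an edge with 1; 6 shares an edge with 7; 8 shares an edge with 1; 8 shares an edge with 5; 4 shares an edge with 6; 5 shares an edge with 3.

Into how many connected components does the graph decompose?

From 1: component {1, 3, 5, 8}.
From 2: component {2}.
From 4: component {4, 6, 7}.
That's 3 components.

3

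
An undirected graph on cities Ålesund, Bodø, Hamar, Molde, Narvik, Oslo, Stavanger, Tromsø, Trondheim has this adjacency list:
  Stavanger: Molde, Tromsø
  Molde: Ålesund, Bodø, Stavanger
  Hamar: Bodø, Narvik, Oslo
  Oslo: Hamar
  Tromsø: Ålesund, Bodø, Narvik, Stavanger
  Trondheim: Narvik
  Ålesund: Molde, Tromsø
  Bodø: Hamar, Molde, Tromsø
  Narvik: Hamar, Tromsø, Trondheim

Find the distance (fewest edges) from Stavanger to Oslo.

Distance 0: Stavanger.
Distance 1: Molde, Tromsø.
Distance 2: Ålesund, Bodø, Narvik.
Distance 3: Hamar, Trondheim.
Distance 4: Oslo — contains Oslo.

4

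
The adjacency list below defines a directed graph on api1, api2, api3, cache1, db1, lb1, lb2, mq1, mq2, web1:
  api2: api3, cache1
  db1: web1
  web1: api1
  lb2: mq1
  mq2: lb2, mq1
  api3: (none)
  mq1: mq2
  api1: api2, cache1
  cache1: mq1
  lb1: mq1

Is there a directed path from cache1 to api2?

Explore from cache1.
Distance 1: reach mq1.
Distance 2: reach mq2.
Distance 3: reach lb2.
The search from cache1 is exhausted; no directed path reaches api2.

No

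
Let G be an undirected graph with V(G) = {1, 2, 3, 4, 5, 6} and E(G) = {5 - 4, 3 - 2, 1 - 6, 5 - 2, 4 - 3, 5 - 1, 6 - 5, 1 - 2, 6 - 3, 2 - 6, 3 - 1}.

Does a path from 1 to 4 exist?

Yes

Explore from 1.
Distance 1: reach 2, 3, 5, 6.
Distance 2: reach 4.
Found 4.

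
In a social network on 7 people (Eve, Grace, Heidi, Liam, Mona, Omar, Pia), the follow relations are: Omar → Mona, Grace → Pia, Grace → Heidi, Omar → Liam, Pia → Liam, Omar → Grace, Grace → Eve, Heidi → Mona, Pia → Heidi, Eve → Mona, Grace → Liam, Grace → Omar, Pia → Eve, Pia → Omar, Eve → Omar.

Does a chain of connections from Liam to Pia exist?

Liam has no outgoing edges, so nothing is reachable from it.

No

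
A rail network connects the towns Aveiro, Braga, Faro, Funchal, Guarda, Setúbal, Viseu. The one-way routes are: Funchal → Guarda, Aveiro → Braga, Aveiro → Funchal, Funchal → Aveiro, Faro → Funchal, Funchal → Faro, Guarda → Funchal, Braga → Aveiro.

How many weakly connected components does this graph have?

3

From Aveiro: component {Aveiro, Braga, Faro, Funchal, Guarda}.
From Setúbal: component {Setúbal}.
From Viseu: component {Viseu}.
That's 3 components.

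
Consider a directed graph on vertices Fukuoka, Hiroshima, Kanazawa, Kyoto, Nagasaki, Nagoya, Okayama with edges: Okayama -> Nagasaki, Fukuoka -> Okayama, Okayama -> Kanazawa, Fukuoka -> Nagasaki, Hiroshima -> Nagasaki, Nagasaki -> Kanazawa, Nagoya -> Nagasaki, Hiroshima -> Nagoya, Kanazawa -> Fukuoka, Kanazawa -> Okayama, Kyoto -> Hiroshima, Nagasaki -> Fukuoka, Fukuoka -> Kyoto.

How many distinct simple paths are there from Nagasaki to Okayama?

3

Nagasaki→Fukuoka→Okayama
Nagasaki→Kanazawa→Fukuoka→Okayama
Nagasaki→Kanazawa→Okayama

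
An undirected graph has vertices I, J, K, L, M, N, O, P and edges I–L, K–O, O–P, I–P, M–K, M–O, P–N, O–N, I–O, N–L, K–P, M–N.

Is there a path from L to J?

No

Explore from L.
Distance 1: reach I, N.
Distance 2: reach M, O, P.
Distance 3: reach K.
The search is exhausted without reaching J; it lies in a different component.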